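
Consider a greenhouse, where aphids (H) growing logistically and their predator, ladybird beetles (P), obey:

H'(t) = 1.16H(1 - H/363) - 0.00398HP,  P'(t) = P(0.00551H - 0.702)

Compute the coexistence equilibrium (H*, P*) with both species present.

H* ≈ 127, P* ≈ 189

From dP/dt = 0 with P > 0: 0.00551H* = 0.702, so H* = 127.
Substitute into dH/dt = 0: 1.16(1 - 127/363) = 0.00398P*.
The bracket is 0.649, giving P* = 0.753/0.00398 = 189.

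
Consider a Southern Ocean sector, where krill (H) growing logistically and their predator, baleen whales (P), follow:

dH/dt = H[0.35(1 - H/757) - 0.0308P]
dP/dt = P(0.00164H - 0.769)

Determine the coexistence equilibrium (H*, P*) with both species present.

From dP/dt = 0 with P > 0: 0.00164H* = 0.769, so H* = 469.
Substitute into dH/dt = 0: 0.35(1 - 469/757) = 0.0308P*.
The bracket is 0.381, giving P* = 0.133/0.0308 = 4.32.

H* ≈ 469, P* ≈ 4.32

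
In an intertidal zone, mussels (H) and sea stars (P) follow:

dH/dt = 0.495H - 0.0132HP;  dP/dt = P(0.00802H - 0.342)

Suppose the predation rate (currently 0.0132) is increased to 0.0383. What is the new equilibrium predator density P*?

At the interior fixed point, setting dH/dt = 0 with H > 0 fixes P* = (prey growth rate)/(HP coefficient) — independent of the other coefficients.
With the change, P* = 0.495/0.0383 = 12.9; it falls from 37.5.

P* ≈ 12.9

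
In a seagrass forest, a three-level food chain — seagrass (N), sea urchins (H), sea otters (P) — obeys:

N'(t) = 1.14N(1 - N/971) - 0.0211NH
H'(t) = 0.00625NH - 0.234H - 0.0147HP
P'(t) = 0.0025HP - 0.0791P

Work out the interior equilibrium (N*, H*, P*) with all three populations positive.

N* ≈ 402, H* ≈ 31.6, P* ≈ 155

From dP/dt = 0: 0.0025H* = 0.0791, so H* = 31.6.
From dN/dt = 0: 1.14(1 - N*/971) = 0.0211·31.6, giving N* = 971·(1 - 0.586) = 402.
From dH/dt = 0: 0.00625·402 - 0.234 = 0.0147P*, so P* = 2.28/0.0147 = 155.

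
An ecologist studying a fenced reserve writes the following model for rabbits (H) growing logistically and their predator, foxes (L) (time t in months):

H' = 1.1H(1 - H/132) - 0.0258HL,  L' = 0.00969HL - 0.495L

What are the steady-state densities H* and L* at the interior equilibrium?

From dL/dt = 0 with L > 0: 0.00969H* = 0.495, so H* = 51.1.
Substitute into dH/dt = 0: 1.1(1 - 51.1/132) = 0.0258L*.
The bracket is 0.613, giving L* = 0.674/0.0258 = 26.1.

H* ≈ 51.1, L* ≈ 26.1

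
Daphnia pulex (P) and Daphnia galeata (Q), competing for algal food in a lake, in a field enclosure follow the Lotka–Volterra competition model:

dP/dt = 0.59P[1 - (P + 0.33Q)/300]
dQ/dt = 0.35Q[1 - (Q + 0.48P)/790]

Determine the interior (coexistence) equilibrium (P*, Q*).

P* ≈ 46.7, Q* ≈ 768

Setting both brackets to zero gives the nullclines P + 0.33Q = 300 and 0.48P + Q = 790.
Substituting Q = 790 - 0.48P into the first: P(1 - 0.33·0.48) = 300 - 0.33·790.
So P* = 39.3/0.842 = 46.7, and then Q* = 790 - 0.48·46.7 = 768.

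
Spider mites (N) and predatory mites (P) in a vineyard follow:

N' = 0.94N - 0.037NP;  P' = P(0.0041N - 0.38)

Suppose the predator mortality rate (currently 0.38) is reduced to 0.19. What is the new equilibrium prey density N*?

At the interior fixed point, setting dP/dt = 0 with P > 0 fixes N* = (predator death rate)/(NP coefficient) — independent of the other coefficients.
With the change, N* = 0.19/0.0041 = 46.3; it falls from 92.7.

N* ≈ 46.3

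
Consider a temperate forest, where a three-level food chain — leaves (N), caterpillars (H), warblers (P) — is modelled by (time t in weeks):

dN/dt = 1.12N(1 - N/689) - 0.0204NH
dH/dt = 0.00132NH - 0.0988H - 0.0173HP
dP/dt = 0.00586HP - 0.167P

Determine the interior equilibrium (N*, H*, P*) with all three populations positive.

From dP/dt = 0: 0.00586H* = 0.167, so H* = 28.5.
From dN/dt = 0: 1.12(1 - N*/689) = 0.0204·28.5, giving N* = 689·(1 - 0.519) = 331.
From dH/dt = 0: 0.00132·331 - 0.0988 = 0.0173P*, so P* = 0.339/0.0173 = 19.6.

N* ≈ 331, H* ≈ 28.5, P* ≈ 19.6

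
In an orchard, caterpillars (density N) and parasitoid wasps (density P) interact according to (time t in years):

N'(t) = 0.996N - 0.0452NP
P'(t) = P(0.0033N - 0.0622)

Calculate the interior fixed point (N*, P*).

Set dP/dt = 0 with P > 0: 0.0033N - 0.0622 = 0, so N* = 0.0622/0.0033 = 18.8.
Set dN/dt = 0 with N > 0: 0.996 - 0.0452P = 0, so P* = 0.996/0.0452 = 22.

N* ≈ 18.8, P* ≈ 22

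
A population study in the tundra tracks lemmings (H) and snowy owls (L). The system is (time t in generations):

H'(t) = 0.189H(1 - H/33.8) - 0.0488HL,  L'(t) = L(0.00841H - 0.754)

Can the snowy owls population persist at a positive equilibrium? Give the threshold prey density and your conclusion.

Threshold H = 89.7; K < 89.7, so no, the predator goes extinct.

The predator equation gives dL/dt > 0 only when H > 0.754/0.00841 = 89.7.
Without the predator, H → K = 33.8. Since 33.8 < 89.7, the predator cannot invade.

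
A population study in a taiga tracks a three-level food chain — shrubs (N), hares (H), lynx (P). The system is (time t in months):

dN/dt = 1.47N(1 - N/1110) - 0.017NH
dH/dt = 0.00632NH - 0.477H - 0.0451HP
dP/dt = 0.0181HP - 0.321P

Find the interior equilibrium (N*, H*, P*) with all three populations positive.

N* ≈ 882, H* ≈ 17.7, P* ≈ 113

From dP/dt = 0: 0.0181H* = 0.321, so H* = 17.7.
From dN/dt = 0: 1.47(1 - N*/1110) = 0.017·17.7, giving N* = 1110·(1 - 0.205) = 882.
From dH/dt = 0: 0.00632·882 - 0.477 = 0.0451P*, so P* = 5.1/0.0451 = 113.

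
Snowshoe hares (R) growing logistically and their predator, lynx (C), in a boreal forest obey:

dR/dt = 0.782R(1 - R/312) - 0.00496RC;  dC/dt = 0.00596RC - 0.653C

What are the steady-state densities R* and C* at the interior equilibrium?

R* ≈ 110, C* ≈ 102

From dC/dt = 0 with C > 0: 0.00596R* = 0.653, so R* = 110.
Substitute into dR/dt = 0: 0.782(1 - 110/312) = 0.00496C*.
The bracket is 0.649, giving C* = 0.507/0.00496 = 102.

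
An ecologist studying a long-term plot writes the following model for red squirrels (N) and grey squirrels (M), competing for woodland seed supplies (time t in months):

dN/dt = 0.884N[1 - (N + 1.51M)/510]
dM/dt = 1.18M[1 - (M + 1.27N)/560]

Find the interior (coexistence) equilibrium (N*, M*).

N* ≈ 366, M* ≈ 95.6

Setting both brackets to zero gives the nullclines N + 1.51M = 510 and 1.27N + M = 560.
Substituting M = 560 - 1.27N into the first: N(1 - 1.51·1.27) = 510 - 1.51·560.
So N* = -336/-0.918 = 366, and then M* = 560 - 1.27·366 = 95.6.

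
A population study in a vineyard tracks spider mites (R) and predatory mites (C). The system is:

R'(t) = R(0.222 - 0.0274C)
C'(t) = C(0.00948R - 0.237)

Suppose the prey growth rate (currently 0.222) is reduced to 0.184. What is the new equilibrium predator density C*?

At the interior fixed point, setting dR/dt = 0 with R > 0 fixes C* = (prey growth rate)/(RC coefficient) — independent of the other coefficients.
With the change, C* = 0.184/0.0274 = 6.72; it falls from 8.1.

C* ≈ 6.72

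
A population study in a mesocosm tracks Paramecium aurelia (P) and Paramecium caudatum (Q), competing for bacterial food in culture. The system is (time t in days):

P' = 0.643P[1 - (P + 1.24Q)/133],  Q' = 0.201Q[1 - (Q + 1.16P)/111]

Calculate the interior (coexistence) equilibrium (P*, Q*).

Setting both brackets to zero gives the nullclines P + 1.24Q = 133 and 1.16P + Q = 111.
Substituting Q = 111 - 1.16P into the first: P(1 - 1.24·1.16) = 133 - 1.24·111.
So P* = -4.64/-0.438 = 10.6, and then Q* = 111 - 1.16·10.6 = 98.7.

P* ≈ 10.6, Q* ≈ 98.7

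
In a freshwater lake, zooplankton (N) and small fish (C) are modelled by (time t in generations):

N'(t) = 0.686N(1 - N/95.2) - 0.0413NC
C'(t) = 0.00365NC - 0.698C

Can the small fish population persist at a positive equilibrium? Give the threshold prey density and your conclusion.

Threshold N = 191; K < 191, so no, the predator goes extinct.

The predator equation gives dC/dt > 0 only when N > 0.698/0.00365 = 191.
Without the predator, N → K = 95.2. Since 95.2 < 191, the predator cannot invade.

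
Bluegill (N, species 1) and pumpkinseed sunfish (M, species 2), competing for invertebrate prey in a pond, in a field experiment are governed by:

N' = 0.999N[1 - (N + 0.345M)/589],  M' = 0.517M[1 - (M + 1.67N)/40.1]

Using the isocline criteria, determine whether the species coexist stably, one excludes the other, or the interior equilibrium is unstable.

Compare the nullcline intercepts: K1/α12 = 589/0.345 = 1710 > K2 = 40.1; K2/α21 = 40.1/1.67 = 24 < K1 = 589.
Since the inequalities point opposite ways, species 1 can invade but species 2 cannot.

species 1 excludes species 2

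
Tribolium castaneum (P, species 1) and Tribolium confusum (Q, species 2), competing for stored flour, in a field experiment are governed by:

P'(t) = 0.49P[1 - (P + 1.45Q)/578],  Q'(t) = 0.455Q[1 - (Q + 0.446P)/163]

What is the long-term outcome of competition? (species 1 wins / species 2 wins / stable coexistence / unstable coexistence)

Compare the nullcline intercepts: K1/α12 = 578/1.45 = 399 > K2 = 163; K2/α21 = 163/0.446 = 365 < K1 = 578.
Since the inequalities point opposite ways, species 1 can invade but species 2 cannot.

species 1 excludes species 2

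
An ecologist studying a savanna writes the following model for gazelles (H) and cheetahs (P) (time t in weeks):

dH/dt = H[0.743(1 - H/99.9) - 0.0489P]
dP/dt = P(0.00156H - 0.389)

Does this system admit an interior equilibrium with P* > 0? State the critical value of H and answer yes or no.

The predator equation gives dP/dt > 0 only when H > 0.389/0.00156 = 249.
Without the predator, H → K = 99.9. Since 99.9 < 249, the predator cannot invade.

Threshold H = 249; K < 249, so no, the predator goes extinct.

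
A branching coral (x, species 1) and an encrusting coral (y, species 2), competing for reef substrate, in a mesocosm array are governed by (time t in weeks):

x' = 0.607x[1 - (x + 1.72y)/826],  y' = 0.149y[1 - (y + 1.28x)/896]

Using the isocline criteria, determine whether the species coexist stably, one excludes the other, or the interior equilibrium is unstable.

unstable coexistence (outcome depends on initial conditions)

Compare the nullcline intercepts: K1/α12 = 826/1.72 = 480 < K2 = 896; K2/α21 = 896/1.28 = 700 < K1 = 826.
Since both are reversed, neither can invade when rare; the interior point is a saddle.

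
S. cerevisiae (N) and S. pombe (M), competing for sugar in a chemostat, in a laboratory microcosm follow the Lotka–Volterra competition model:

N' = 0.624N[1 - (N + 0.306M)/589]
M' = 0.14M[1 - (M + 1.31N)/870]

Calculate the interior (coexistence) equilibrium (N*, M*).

N* ≈ 539, M* ≈ 164

Setting both brackets to zero gives the nullclines N + 0.306M = 589 and 1.31N + M = 870.
Substituting M = 870 - 1.31N into the first: N(1 - 0.306·1.31) = 589 - 0.306·870.
So N* = 323/0.599 = 539, and then M* = 870 - 1.31·539 = 164.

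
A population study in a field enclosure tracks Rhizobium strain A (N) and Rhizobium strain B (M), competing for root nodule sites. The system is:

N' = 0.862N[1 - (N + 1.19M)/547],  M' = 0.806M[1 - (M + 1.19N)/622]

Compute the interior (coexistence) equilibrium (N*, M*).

N* ≈ 464, M* ≈ 69.5

Setting both brackets to zero gives the nullclines N + 1.19M = 547 and 1.19N + M = 622.
Substituting M = 622 - 1.19N into the first: N(1 - 1.19·1.19) = 547 - 1.19·622.
So N* = -193/-0.416 = 464, and then M* = 622 - 1.19·464 = 69.5.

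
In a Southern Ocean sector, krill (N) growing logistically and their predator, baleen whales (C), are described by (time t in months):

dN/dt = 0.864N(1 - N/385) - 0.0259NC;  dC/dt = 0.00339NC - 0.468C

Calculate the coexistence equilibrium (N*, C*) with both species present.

N* ≈ 138, C* ≈ 21.4

From dC/dt = 0 with C > 0: 0.00339N* = 0.468, so N* = 138.
Substitute into dN/dt = 0: 0.864(1 - 138/385) = 0.0259C*.
The bracket is 0.641, giving C* = 0.554/0.0259 = 21.4.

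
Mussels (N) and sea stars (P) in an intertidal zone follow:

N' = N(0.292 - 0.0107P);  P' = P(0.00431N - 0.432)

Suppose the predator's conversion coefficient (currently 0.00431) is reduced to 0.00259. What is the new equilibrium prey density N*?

N* ≈ 167

At the interior fixed point, setting dP/dt = 0 with P > 0 fixes N* = (predator death rate)/(NP coefficient) — independent of the other coefficients.
With the change, N* = 0.432/0.00259 = 167; it rises from 100.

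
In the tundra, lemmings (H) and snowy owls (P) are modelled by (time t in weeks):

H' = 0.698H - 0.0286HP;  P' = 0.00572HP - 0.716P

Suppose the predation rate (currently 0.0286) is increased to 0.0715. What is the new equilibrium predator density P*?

P* ≈ 9.76

At the interior fixed point, setting dH/dt = 0 with H > 0 fixes P* = (prey growth rate)/(HP coefficient) — independent of the other coefficients.
With the change, P* = 0.698/0.0715 = 9.76; it falls from 24.4.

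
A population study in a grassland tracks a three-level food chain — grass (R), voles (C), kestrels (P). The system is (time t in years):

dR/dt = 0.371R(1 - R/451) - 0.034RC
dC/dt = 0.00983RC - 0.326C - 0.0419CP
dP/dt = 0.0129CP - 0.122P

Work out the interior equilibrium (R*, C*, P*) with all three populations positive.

R* ≈ 60.1, C* ≈ 9.46, P* ≈ 6.32

From dP/dt = 0: 0.0129C* = 0.122, so C* = 9.46.
From dR/dt = 0: 0.371(1 - R*/451) = 0.034·9.46, giving R* = 451·(1 - 0.867) = 60.1.
From dC/dt = 0: 0.00983·60.1 - 0.326 = 0.0419P*, so P* = 0.265/0.0419 = 6.32.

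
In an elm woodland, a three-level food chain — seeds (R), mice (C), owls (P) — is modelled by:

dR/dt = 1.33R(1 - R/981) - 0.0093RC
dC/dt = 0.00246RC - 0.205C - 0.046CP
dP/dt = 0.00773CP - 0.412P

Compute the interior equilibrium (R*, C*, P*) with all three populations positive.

R* ≈ 615, C* ≈ 53.3, P* ≈ 28.5

From dP/dt = 0: 0.00773C* = 0.412, so C* = 53.3.
From dR/dt = 0: 1.33(1 - R*/981) = 0.0093·53.3, giving R* = 981·(1 - 0.373) = 615.
From dC/dt = 0: 0.00246·615 - 0.205 = 0.046P*, so P* = 1.31/0.046 = 28.5.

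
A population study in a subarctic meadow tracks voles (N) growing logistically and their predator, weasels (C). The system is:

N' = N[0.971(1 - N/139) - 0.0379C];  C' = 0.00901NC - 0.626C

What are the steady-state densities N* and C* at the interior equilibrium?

From dC/dt = 0 with C > 0: 0.00901N* = 0.626, so N* = 69.5.
Substitute into dN/dt = 0: 0.971(1 - 69.5/139) = 0.0379C*.
The bracket is 0.5, giving C* = 0.486/0.0379 = 12.8.

N* ≈ 69.5, C* ≈ 12.8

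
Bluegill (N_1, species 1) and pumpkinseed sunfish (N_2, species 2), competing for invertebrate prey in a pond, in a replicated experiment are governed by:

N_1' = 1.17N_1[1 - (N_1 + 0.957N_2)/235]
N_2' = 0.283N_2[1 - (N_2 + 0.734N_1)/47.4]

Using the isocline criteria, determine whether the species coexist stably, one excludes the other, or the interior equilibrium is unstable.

species 1 excludes species 2

Compare the nullcline intercepts: K1/α12 = 235/0.957 = 246 > K2 = 47.4; K2/α21 = 47.4/0.734 = 64.6 < K1 = 235.
Since the inequalities point opposite ways, species 1 can invade but species 2 cannot.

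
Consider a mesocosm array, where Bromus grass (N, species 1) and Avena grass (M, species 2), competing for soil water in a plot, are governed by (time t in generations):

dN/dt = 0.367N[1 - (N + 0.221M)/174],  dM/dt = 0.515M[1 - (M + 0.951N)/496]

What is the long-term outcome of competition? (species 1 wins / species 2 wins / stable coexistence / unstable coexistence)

Compare the nullcline intercepts: K1/α12 = 174/0.221 = 787 > K2 = 496; K2/α21 = 496/0.951 = 522 > K1 = 174.
Since both inequalities hold, each species can invade when rare, so the interior equilibrium is stable.

stable coexistence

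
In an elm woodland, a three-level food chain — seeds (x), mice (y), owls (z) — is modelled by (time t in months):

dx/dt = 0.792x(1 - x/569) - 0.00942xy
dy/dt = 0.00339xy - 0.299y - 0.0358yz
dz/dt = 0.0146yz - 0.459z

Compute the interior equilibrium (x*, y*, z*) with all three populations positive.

x* ≈ 356, y* ≈ 31.4, z* ≈ 25.4

From dz/dt = 0: 0.0146y* = 0.459, so y* = 31.4.
From dx/dt = 0: 0.792(1 - x*/569) = 0.00942·31.4, giving x* = 569·(1 - 0.374) = 356.
From dy/dt = 0: 0.00339·356 - 0.299 = 0.0358z*, so z* = 0.909/0.0358 = 25.4.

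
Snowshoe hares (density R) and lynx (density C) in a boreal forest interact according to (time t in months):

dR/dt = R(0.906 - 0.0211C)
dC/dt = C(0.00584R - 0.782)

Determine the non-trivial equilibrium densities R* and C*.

R* ≈ 134, C* ≈ 42.9

Set dC/dt = 0 with C > 0: 0.00584R - 0.782 = 0, so R* = 0.782/0.00584 = 134.
Set dR/dt = 0 with R > 0: 0.906 - 0.0211C = 0, so C* = 0.906/0.0211 = 42.9.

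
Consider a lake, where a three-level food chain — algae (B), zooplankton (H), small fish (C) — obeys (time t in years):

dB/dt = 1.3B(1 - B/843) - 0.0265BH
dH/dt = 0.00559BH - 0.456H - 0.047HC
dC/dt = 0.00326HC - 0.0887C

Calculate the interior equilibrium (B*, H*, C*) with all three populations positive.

From dC/dt = 0: 0.00326H* = 0.0887, so H* = 27.2.
From dB/dt = 0: 1.3(1 - B*/843) = 0.0265·27.2, giving B* = 843·(1 - 0.555) = 375.
From dH/dt = 0: 0.00559·375 - 0.456 = 0.047C*, so C* = 1.64/0.047 = 35.

B* ≈ 375, H* ≈ 27.2, C* ≈ 35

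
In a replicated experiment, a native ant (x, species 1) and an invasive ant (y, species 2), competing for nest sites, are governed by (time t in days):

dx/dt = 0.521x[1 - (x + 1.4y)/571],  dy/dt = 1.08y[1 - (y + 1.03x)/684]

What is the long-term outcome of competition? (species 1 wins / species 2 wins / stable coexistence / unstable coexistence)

species 2 excludes species 1

Compare the nullcline intercepts: K1/α12 = 571/1.4 = 408 < K2 = 684; K2/α21 = 684/1.03 = 664 > K1 = 571.
Since the inequalities point opposite ways, species 2 can invade but species 1 cannot.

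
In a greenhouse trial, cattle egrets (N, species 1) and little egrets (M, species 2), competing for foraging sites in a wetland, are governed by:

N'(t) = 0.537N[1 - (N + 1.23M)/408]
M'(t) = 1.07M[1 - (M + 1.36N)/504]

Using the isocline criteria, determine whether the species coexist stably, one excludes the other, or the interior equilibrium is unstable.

Compare the nullcline intercepts: K1/α12 = 408/1.23 = 332 < K2 = 504; K2/α21 = 504/1.36 = 371 < K1 = 408.
Since both are reversed, neither can invade when rare; the interior point is a saddle.

unstable coexistence (outcome depends on initial conditions)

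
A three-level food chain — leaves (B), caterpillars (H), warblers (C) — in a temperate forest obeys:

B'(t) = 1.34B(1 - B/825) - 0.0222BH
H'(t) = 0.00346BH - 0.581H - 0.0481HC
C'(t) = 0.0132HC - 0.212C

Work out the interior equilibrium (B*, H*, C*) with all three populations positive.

B* ≈ 605, H* ≈ 16.1, C* ≈ 31.5

From dC/dt = 0: 0.0132H* = 0.212, so H* = 16.1.
From dB/dt = 0: 1.34(1 - B*/825) = 0.0222·16.1, giving B* = 825·(1 - 0.266) = 605.
From dH/dt = 0: 0.00346·605 - 0.581 = 0.0481C*, so C* = 1.51/0.0481 = 31.5.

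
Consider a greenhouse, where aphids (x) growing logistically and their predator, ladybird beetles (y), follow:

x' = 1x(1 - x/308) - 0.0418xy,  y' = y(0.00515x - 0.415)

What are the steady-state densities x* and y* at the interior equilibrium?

From dy/dt = 0 with y > 0: 0.00515x* = 0.415, so x* = 80.6.
Substitute into dx/dt = 0: 1(1 - 80.6/308) = 0.0418y*.
The bracket is 0.738, giving y* = 0.738/0.0418 = 17.7.

x* ≈ 80.6, y* ≈ 17.7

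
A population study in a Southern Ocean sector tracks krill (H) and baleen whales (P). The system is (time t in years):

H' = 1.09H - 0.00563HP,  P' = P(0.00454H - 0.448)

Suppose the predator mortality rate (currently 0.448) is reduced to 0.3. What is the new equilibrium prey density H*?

At the interior fixed point, setting dP/dt = 0 with P > 0 fixes H* = (predator death rate)/(HP coefficient) — independent of the other coefficients.
With the change, H* = 0.3/0.00454 = 66.1; it falls from 98.7.

H* ≈ 66.1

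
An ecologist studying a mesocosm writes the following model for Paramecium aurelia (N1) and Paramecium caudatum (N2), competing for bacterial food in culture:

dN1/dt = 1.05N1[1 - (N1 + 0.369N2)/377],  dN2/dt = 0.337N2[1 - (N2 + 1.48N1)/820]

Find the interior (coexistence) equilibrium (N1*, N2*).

Setting both brackets to zero gives the nullclines N1 + 0.369N2 = 377 and 1.48N1 + N2 = 820.
Substituting N2 = 820 - 1.48N1 into the first: N1(1 - 0.369·1.48) = 377 - 0.369·820.
So N1* = 74.4/0.454 = 164, and then N2* = 820 - 1.48·164 = 577.

N1* ≈ 164, N2* ≈ 577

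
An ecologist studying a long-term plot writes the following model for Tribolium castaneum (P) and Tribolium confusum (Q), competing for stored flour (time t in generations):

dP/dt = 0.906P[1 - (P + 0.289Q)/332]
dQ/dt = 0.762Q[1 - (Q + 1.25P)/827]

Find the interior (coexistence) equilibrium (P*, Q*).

P* ≈ 146, Q* ≈ 645

Setting both brackets to zero gives the nullclines P + 0.289Q = 332 and 1.25P + Q = 827.
Substituting Q = 827 - 1.25P into the first: P(1 - 0.289·1.25) = 332 - 0.289·827.
So P* = 93/0.639 = 146, and then Q* = 827 - 1.25·146 = 645.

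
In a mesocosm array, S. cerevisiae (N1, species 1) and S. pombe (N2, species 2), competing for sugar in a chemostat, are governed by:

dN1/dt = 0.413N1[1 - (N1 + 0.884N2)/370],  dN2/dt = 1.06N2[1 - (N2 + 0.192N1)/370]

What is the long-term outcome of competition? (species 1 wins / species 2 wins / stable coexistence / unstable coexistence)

stable coexistence

Compare the nullcline intercepts: K1/α12 = 370/0.884 = 419 > K2 = 370; K2/α21 = 370/0.192 = 1930 > K1 = 370.
Since both inequalities hold, each species can invade when rare, so the interior equilibrium is stable.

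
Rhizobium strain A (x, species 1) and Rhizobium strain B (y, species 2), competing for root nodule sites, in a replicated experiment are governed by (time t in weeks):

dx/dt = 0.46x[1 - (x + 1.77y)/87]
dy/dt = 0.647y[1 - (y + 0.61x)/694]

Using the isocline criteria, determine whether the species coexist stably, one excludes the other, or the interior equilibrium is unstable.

species 2 excludes species 1

Compare the nullcline intercepts: K1/α12 = 87/1.77 = 49.2 < K2 = 694; K2/α21 = 694/0.61 = 1140 > K1 = 87.
Since the inequalities point opposite ways, species 2 can invade but species 1 cannot.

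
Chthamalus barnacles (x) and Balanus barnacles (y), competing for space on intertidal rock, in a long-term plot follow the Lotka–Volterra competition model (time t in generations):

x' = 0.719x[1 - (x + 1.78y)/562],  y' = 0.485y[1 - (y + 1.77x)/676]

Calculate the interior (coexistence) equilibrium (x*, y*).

Setting both brackets to zero gives the nullclines x + 1.78y = 562 and 1.77x + y = 676.
Substituting y = 676 - 1.77x into the first: x(1 - 1.78·1.77) = 562 - 1.78·676.
So x* = -641/-2.15 = 298, and then y* = 676 - 1.77·298 = 148.

x* ≈ 298, y* ≈ 148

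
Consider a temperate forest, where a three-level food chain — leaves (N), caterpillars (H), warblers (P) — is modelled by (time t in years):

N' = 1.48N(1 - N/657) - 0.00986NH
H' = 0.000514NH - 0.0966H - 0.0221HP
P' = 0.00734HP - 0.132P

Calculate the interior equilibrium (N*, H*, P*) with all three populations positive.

N* ≈ 578, H* ≈ 18, P* ≈ 9.08

From dP/dt = 0: 0.00734H* = 0.132, so H* = 18.
From dN/dt = 0: 1.48(1 - N*/657) = 0.00986·18, giving N* = 657·(1 - 0.12) = 578.
From dH/dt = 0: 0.000514·578 - 0.0966 = 0.0221P*, so P* = 0.201/0.0221 = 9.08.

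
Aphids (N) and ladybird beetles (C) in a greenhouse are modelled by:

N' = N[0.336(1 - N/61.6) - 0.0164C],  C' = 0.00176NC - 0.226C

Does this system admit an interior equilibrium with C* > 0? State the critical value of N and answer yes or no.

The predator equation gives dC/dt > 0 only when N > 0.226/0.00176 = 128.
Without the predator, N → K = 61.6. Since 61.6 < 128, the predator cannot invade.

Threshold N = 128; K < 128, so no, the predator goes extinct.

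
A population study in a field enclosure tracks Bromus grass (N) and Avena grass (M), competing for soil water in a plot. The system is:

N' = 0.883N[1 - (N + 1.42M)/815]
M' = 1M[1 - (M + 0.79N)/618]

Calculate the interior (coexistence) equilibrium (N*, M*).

N* ≈ 514, M* ≈ 212

Setting both brackets to zero gives the nullclines N + 1.42M = 815 and 0.79N + M = 618.
Substituting M = 618 - 0.79N into the first: N(1 - 1.42·0.79) = 815 - 1.42·618.
So N* = -62.6/-0.122 = 514, and then M* = 618 - 0.79·514 = 212.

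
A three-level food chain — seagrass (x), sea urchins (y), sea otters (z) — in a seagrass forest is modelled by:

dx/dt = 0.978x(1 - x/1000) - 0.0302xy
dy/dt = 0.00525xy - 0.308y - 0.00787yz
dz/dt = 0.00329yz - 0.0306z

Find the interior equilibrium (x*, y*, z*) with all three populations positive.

From dz/dt = 0: 0.00329y* = 0.0306, so y* = 9.3.
From dx/dt = 0: 0.978(1 - x*/1000) = 0.0302·9.3, giving x* = 1000·(1 - 0.287) = 713.
From dy/dt = 0: 0.00525·713 - 0.308 = 0.00787z*, so z* = 3.43/0.00787 = 436.

x* ≈ 713, y* ≈ 9.3, z* ≈ 436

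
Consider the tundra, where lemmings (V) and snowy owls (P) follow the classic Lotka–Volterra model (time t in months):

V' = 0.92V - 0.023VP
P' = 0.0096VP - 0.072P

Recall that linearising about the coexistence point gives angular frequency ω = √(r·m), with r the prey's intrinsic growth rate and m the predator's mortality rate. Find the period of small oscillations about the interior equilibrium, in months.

Here r = 0.92 and m = 0.072, so r·m = 0.0662.
ω = √0.0662 = 0.257 per month, hence T = 2π/ω ≈ 24.4 months.

T ≈ 24.4 months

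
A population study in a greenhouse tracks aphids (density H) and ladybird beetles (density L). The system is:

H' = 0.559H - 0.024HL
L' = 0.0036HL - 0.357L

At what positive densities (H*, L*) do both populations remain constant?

Set dL/dt = 0 with L > 0: 0.0036H - 0.357 = 0, so H* = 0.357/0.0036 = 99.2.
Set dH/dt = 0 with H > 0: 0.559 - 0.024L = 0, so L* = 0.559/0.024 = 23.3.

H* ≈ 99.2, L* ≈ 23.3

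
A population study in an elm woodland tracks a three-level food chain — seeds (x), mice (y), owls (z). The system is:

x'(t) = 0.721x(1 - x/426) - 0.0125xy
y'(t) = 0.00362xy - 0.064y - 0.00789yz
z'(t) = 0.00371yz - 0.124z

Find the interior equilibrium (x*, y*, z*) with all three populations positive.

From dz/dt = 0: 0.00371y* = 0.124, so y* = 33.4.
From dx/dt = 0: 0.721(1 - x*/426) = 0.0125·33.4, giving x* = 426·(1 - 0.579) = 179.
From dy/dt = 0: 0.00362·179 - 0.064 = 0.00789z*, so z* = 0.585/0.00789 = 74.1.

x* ≈ 179, y* ≈ 33.4, z* ≈ 74.1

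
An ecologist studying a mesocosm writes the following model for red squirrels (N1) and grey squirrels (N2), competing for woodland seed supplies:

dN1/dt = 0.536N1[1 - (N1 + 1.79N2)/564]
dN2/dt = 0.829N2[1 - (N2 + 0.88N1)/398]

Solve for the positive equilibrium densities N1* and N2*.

Setting both brackets to zero gives the nullclines N1 + 1.79N2 = 564 and 0.88N1 + N2 = 398.
Substituting N2 = 398 - 0.88N1 into the first: N1(1 - 1.79·0.88) = 564 - 1.79·398.
So N1* = -148/-0.575 = 258, and then N2* = 398 - 0.88·258 = 171.

N1* ≈ 258, N2* ≈ 171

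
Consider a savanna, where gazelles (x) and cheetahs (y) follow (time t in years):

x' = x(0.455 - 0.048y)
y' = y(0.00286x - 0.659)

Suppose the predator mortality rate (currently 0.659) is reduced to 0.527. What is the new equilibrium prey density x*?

x* ≈ 184

At the interior fixed point, setting dy/dt = 0 with y > 0 fixes x* = (predator death rate)/(xy coefficient) — independent of the other coefficients.
With the change, x* = 0.527/0.00286 = 184; it falls from 230.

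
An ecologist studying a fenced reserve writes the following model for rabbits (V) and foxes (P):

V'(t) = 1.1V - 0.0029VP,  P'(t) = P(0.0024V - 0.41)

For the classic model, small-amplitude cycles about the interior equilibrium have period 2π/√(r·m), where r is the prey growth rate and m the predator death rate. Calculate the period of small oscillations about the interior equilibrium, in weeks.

Here r = 1.1 and m = 0.41, so r·m = 0.451.
ω = √0.451 = 0.672 per week, hence T = 2π/ω ≈ 9.36 weeks.

T ≈ 9.36 weeks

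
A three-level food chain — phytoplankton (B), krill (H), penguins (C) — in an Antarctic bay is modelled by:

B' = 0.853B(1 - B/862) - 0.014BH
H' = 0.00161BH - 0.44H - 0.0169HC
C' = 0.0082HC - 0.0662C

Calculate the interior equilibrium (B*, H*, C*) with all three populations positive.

B* ≈ 748, H* ≈ 8.07, C* ≈ 45.2

From dC/dt = 0: 0.0082H* = 0.0662, so H* = 8.07.
From dB/dt = 0: 0.853(1 - B*/862) = 0.014·8.07, giving B* = 862·(1 - 0.133) = 748.
From dH/dt = 0: 0.00161·748 - 0.44 = 0.0169C*, so C* = 0.764/0.0169 = 45.2.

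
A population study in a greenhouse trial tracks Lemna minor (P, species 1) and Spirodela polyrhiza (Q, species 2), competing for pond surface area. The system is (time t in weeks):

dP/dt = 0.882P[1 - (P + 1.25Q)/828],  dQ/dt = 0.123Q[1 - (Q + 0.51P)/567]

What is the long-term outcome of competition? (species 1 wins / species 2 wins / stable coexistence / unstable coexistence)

Compare the nullcline intercepts: K1/α12 = 828/1.25 = 662 > K2 = 567; K2/α21 = 567/0.51 = 1110 > K1 = 828.
Since both inequalities hold, each species can invade when rare, so the interior equilibrium is stable.

stable coexistence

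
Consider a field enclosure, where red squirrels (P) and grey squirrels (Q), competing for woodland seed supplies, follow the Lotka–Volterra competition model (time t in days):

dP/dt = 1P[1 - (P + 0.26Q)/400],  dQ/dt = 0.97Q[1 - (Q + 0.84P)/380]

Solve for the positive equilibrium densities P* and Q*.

Setting both brackets to zero gives the nullclines P + 0.26Q = 400 and 0.84P + Q = 380.
Substituting Q = 380 - 0.84P into the first: P(1 - 0.26·0.84) = 400 - 0.26·380.
So P* = 301/0.782 = 385, and then Q* = 380 - 0.84·385 = 56.3.

P* ≈ 385, Q* ≈ 56.3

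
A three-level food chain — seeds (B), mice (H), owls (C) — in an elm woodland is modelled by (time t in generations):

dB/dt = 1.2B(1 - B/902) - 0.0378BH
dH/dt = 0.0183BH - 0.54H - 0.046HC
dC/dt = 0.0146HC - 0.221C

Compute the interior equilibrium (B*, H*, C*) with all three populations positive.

B* ≈ 472, H* ≈ 15.1, C* ≈ 176

From dC/dt = 0: 0.0146H* = 0.221, so H* = 15.1.
From dB/dt = 0: 1.2(1 - B*/902) = 0.0378·15.1, giving B* = 902·(1 - 0.477) = 472.
From dH/dt = 0: 0.0183·472 - 0.54 = 0.046C*, so C* = 8.1/0.046 = 176.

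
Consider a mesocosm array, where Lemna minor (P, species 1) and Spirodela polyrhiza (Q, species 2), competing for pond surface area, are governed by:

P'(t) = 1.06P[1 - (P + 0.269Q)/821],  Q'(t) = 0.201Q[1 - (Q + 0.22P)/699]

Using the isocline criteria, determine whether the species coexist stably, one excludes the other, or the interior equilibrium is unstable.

stable coexistence

Compare the nullcline intercepts: K1/α12 = 821/0.269 = 3050 > K2 = 699; K2/α21 = 699/0.22 = 3180 > K1 = 821.
Since both inequalities hold, each species can invade when rare, so the interior equilibrium is stable.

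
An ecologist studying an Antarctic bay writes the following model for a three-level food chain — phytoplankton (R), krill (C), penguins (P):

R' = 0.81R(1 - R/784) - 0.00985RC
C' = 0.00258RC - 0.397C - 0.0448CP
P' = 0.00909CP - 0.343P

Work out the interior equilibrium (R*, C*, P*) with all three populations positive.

From dP/dt = 0: 0.00909C* = 0.343, so C* = 37.7.
From dR/dt = 0: 0.81(1 - R*/784) = 0.00985·37.7, giving R* = 784·(1 - 0.459) = 424.
From dC/dt = 0: 0.00258·424 - 0.397 = 0.0448P*, so P* = 0.698/0.0448 = 15.6.

R* ≈ 424, C* ≈ 37.7, P* ≈ 15.6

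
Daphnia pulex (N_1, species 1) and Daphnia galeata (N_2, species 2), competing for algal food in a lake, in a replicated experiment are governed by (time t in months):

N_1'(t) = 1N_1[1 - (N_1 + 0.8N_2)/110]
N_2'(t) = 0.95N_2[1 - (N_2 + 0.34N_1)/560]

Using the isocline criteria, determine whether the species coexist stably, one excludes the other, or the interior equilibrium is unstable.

Compare the nullcline intercepts: K1/α12 = 110/0.8 = 138 < K2 = 560; K2/α21 = 560/0.34 = 1650 > K1 = 110.
Since the inequalities point opposite ways, species 2 can invade but species 1 cannot.

species 2 excludes species 1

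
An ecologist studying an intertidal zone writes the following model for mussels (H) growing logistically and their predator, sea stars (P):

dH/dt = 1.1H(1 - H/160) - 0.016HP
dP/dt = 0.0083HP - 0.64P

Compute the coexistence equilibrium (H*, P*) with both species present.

From dP/dt = 0 with P > 0: 0.0083H* = 0.64, so H* = 77.1.
Substitute into dH/dt = 0: 1.1(1 - 77.1/160) = 0.016P*.
The bracket is 0.518, giving P* = 0.57/0.016 = 35.6.

H* ≈ 77.1, P* ≈ 35.6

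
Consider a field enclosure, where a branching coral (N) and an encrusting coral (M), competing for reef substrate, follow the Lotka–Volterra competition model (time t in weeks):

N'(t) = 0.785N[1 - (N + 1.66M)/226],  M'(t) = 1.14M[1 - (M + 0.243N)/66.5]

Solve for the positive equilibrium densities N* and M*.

Setting both brackets to zero gives the nullclines N + 1.66M = 226 and 0.243N + M = 66.5.
Substituting M = 66.5 - 0.243N into the first: N(1 - 1.66·0.243) = 226 - 1.66·66.5.
So N* = 116/0.597 = 194, and then M* = 66.5 - 0.243·194 = 19.4.

N* ≈ 194, M* ≈ 19.4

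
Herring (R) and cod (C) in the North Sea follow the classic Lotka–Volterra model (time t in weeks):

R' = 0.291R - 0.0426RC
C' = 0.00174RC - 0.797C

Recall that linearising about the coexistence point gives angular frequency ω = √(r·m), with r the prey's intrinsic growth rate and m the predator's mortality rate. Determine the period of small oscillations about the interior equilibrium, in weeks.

Here r = 0.291 and m = 0.797, so r·m = 0.232.
ω = √0.232 = 0.482 per week, hence T = 2π/ω ≈ 13 weeks.

T ≈ 13 weeks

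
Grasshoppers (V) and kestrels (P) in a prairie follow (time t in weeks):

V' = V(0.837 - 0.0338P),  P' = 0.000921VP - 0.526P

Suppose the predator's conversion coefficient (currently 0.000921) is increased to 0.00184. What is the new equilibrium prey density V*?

At the interior fixed point, setting dP/dt = 0 with P > 0 fixes V* = (predator death rate)/(VP coefficient) — independent of the other coefficients.
With the change, V* = 0.526/0.00184 = 286; it falls from 571.

V* ≈ 286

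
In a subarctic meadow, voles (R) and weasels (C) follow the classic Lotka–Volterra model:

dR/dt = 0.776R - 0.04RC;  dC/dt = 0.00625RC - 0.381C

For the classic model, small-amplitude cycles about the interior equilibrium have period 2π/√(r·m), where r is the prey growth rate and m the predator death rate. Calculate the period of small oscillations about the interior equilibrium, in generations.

Here r = 0.776 and m = 0.381, so r·m = 0.296.
ω = √0.296 = 0.544 per generation, hence T = 2π/ω ≈ 11.6 generations.

T ≈ 11.6 generations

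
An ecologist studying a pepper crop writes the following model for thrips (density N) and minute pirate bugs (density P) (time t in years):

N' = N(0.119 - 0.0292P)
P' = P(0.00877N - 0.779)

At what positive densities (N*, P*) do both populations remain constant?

N* ≈ 88.8, P* ≈ 4.08

Set dP/dt = 0 with P > 0: 0.00877N - 0.779 = 0, so N* = 0.779/0.00877 = 88.8.
Set dN/dt = 0 with N > 0: 0.119 - 0.0292P = 0, so P* = 0.119/0.0292 = 4.08.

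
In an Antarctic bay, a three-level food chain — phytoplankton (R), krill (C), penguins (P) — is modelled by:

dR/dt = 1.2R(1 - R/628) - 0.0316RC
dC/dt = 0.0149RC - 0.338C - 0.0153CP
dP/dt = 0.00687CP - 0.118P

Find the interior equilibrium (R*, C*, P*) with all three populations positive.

R* ≈ 344, C* ≈ 17.2, P* ≈ 313

From dP/dt = 0: 0.00687C* = 0.118, so C* = 17.2.
From dR/dt = 0: 1.2(1 - R*/628) = 0.0316·17.2, giving R* = 628·(1 - 0.452) = 344.
From dC/dt = 0: 0.0149·344 - 0.338 = 0.0153P*, so P* = 4.79/0.0153 = 313.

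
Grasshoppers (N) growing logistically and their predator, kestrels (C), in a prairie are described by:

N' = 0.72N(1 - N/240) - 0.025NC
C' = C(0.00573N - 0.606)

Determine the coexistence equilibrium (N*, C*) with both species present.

From dC/dt = 0 with C > 0: 0.00573N* = 0.606, so N* = 106.
Substitute into dN/dt = 0: 0.72(1 - 106/240) = 0.025C*.
The bracket is 0.559, giving C* = 0.403/0.025 = 16.1.

N* ≈ 106, C* ≈ 16.1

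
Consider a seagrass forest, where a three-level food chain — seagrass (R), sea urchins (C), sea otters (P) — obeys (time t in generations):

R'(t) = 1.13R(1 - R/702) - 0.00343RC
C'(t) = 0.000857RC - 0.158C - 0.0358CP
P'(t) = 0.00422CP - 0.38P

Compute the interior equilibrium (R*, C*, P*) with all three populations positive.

From dP/dt = 0: 0.00422C* = 0.38, so C* = 90.
From dR/dt = 0: 1.13(1 - R*/702) = 0.00343·90, giving R* = 702·(1 - 0.273) = 510.
From dC/dt = 0: 0.000857·510 - 0.158 = 0.0358P*, so P* = 0.279/0.0358 = 7.8.

R* ≈ 510, C* ≈ 90, P* ≈ 7.8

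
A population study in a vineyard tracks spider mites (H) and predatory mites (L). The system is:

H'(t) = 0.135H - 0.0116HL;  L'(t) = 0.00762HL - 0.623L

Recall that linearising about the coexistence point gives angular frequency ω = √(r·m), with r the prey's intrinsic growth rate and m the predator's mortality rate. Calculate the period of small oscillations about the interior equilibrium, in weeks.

T ≈ 21.7 weeks

Here r = 0.135 and m = 0.623, so r·m = 0.0841.
ω = √0.0841 = 0.29 per week, hence T = 2π/ω ≈ 21.7 weeks.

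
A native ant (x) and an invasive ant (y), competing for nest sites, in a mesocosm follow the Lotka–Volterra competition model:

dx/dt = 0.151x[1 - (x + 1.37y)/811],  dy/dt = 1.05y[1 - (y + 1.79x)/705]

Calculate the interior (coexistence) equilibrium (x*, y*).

x* ≈ 107, y* ≈ 514

Setting both brackets to zero gives the nullclines x + 1.37y = 811 and 1.79x + y = 705.
Substituting y = 705 - 1.79x into the first: x(1 - 1.37·1.79) = 811 - 1.37·705.
So x* = -155/-1.45 = 107, and then y* = 705 - 1.79·107 = 514.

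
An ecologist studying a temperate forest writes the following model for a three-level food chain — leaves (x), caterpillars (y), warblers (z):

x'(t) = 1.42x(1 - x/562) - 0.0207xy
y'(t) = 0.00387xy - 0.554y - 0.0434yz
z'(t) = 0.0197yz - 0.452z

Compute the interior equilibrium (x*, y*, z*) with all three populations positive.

x* ≈ 374, y* ≈ 22.9, z* ≈ 20.6

From dz/dt = 0: 0.0197y* = 0.452, so y* = 22.9.
From dx/dt = 0: 1.42(1 - x*/562) = 0.0207·22.9, giving x* = 562·(1 - 0.334) = 374.
From dy/dt = 0: 0.00387·374 - 0.554 = 0.0434z*, so z* = 0.893/0.0434 = 20.6.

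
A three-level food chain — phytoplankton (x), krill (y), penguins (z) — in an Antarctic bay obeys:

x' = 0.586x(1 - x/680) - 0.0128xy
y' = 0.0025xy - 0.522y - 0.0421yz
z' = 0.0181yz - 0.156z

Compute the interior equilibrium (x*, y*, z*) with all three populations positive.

From dz/dt = 0: 0.0181y* = 0.156, so y* = 8.62.
From dx/dt = 0: 0.586(1 - x*/680) = 0.0128·8.62, giving x* = 680·(1 - 0.188) = 552.
From dy/dt = 0: 0.0025·552 - 0.522 = 0.0421z*, so z* = 0.858/0.0421 = 20.4.

x* ≈ 552, y* ≈ 8.62, z* ≈ 20.4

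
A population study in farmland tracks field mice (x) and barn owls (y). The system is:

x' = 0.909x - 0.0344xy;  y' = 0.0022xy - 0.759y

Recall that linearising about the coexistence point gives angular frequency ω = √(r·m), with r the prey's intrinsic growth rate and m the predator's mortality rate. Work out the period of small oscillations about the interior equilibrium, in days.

Here r = 0.909 and m = 0.759, so r·m = 0.69.
ω = √0.69 = 0.831 per day, hence T = 2π/ω ≈ 7.56 days.

T ≈ 7.56 days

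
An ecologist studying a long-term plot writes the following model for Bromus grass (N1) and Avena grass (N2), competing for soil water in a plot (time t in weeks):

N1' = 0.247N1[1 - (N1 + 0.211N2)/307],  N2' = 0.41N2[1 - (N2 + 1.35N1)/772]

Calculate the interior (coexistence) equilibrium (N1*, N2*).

Setting both brackets to zero gives the nullclines N1 + 0.211N2 = 307 and 1.35N1 + N2 = 772.
Substituting N2 = 772 - 1.35N1 into the first: N1(1 - 0.211·1.35) = 307 - 0.211·772.
So N1* = 144/0.715 = 202, and then N2* = 772 - 1.35·202 = 500.

N1* ≈ 202, N2* ≈ 500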